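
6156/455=6156/455  =  13.53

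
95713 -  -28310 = 124023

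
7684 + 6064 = 13748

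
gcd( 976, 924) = 4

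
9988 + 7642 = 17630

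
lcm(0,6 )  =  0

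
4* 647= 2588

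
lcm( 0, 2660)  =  0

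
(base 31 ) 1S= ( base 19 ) 32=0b111011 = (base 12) 4b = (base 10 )59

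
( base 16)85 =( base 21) 67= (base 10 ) 133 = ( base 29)4h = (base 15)8D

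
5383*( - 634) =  - 3412822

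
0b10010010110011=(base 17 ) 1F8B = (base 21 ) 1068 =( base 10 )9395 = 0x24B3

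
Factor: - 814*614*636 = -2^4*3^1 * 11^1* 37^1* 53^1*307^1 = -317870256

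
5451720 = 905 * 6024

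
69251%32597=4057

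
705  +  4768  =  5473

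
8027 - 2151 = 5876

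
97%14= 13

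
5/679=5/679 = 0.01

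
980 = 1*980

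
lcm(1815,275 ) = 9075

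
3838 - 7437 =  -3599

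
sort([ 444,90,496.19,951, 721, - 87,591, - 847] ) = [ - 847, - 87, 90,  444, 496.19, 591, 721, 951]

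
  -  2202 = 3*( - 734 ) 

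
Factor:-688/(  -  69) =2^4*3^( - 1 )*23^( - 1)*43^1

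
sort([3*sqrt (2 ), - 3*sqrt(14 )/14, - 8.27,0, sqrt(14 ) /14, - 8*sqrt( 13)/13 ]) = [ - 8.27,-8  *  sqrt(13) /13, - 3*sqrt(14)/14, 0,sqrt( 14 ) /14, 3*  sqrt(  2) ]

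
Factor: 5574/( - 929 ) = - 6 = -  2^1*3^1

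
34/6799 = 34/6799=0.01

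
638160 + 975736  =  1613896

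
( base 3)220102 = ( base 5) 10114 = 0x293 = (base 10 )659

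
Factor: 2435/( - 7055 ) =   -  487/1411 = - 17^( -1) * 83^ ( - 1) * 487^1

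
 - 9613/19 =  - 506+ 1/19= -505.95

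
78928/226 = 349 + 27/113 = 349.24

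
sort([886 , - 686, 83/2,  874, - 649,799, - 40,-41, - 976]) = [ - 976, - 686, - 649, - 41, - 40, 83/2, 799 , 874 , 886]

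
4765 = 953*5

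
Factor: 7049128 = 2^3*881141^1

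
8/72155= 8/72155 = 0.00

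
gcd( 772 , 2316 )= 772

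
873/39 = 22 + 5/13 = 22.38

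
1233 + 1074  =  2307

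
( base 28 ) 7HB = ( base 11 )4542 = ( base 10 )5975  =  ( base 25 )9e0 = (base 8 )13527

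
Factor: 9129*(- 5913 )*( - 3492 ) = 188497381284 = 2^2*3^7*17^1*73^1 * 97^1*179^1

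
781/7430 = 781/7430 = 0.11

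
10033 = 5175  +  4858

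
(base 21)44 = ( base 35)2i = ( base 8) 130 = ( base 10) 88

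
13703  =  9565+4138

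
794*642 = 509748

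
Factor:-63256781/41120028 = -2^( - 2)*3^(-3 )*7^1*19^( - 1 )*29^( -1 )* 691^( - 1 )*9036683^1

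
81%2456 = 81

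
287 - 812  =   -525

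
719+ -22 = 697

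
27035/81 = 27035/81=333.77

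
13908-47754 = - 33846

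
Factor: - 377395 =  - 5^1 * 75479^1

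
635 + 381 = 1016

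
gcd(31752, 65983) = 1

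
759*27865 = 21149535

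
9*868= 7812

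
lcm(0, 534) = 0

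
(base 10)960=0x3C0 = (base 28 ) 168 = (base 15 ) 440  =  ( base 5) 12320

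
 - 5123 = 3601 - 8724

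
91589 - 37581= 54008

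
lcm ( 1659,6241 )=131061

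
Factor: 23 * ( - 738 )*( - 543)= 9216882 = 2^1*3^3*23^1*41^1*181^1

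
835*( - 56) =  - 46760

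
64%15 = 4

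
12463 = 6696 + 5767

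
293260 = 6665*44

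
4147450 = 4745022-597572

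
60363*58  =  3501054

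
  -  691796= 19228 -711024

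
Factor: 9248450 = 2^1 *5^2*184969^1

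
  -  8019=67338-75357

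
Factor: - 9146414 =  - 2^1 * 4573207^1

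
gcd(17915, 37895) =5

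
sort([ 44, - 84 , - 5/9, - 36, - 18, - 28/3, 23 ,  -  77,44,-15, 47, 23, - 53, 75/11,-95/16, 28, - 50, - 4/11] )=[ - 84, - 77,  -  53, - 50,- 36, - 18, - 15, - 28/3,-95/16, - 5/9,-4/11, 75/11,23,  23, 28,  44, 44, 47] 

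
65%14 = 9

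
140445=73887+66558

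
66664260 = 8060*8271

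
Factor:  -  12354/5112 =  - 29/12 = - 2^( - 2) * 3^( - 1) * 29^1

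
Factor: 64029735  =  3^2*5^1* 7^1*11^1 * 17^1*1087^1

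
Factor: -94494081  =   - 3^1*11^1*2863457^1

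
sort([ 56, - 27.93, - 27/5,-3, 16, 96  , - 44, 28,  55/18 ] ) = [ - 44, - 27.93, - 27/5,-3,  55/18,  16,  28,  56,  96]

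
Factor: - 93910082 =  - 2^1 * 7^1*6707863^1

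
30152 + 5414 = 35566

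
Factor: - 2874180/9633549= - 2^2*5^1*1783^( - 1) * 1801^( - 1)*47903^1 = - 958060/3211183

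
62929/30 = 62929/30 = 2097.63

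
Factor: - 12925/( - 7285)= 55/31 = 5^1*11^1*31^( - 1 )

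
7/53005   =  7/53005 = 0.00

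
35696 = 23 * 1552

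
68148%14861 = 8704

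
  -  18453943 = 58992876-77446819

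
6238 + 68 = 6306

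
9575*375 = 3590625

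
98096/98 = 1000 +48/49 = 1000.98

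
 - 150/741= - 1+ 197/247 = - 0.20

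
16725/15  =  1115 = 1115.00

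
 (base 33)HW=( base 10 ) 593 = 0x251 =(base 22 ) 14l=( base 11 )49A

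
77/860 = 77/860=0.09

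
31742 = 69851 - 38109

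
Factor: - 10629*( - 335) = 3560715 = 3^2*5^1* 67^1*1181^1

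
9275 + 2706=11981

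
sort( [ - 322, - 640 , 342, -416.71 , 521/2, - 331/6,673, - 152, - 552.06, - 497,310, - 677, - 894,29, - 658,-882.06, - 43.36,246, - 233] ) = [ - 894,-882.06, - 677,- 658, - 640, - 552.06, - 497, - 416.71, - 322,-233, - 152 , - 331/6, - 43.36,29,246,  521/2,310,342,673]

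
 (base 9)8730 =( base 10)6426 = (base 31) 6L9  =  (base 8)14432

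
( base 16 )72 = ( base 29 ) 3r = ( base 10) 114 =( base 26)4a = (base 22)54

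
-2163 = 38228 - 40391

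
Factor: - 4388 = -2^2*1097^1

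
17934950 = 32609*550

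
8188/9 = 8188/9 = 909.78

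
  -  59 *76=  - 4484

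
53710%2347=2076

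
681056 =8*85132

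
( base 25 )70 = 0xaf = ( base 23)7E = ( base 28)67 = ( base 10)175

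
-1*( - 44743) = 44743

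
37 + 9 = 46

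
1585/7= 1585/7 = 226.43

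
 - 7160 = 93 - 7253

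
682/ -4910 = -341/2455 = - 0.14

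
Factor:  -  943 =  - 23^1*41^1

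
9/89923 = 9/89923 = 0.00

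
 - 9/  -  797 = 9/797=0.01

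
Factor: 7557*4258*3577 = 115099654362 = 2^1*3^1*7^2 * 11^1*73^1 * 229^1*2129^1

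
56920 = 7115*8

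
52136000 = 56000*931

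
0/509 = 0 = 0.00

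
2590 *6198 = 16052820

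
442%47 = 19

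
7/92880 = 7/92880  =  0.00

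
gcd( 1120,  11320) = 40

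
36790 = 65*566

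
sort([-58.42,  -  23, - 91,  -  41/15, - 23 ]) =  [ - 91, - 58.42, - 23,- 23, - 41/15]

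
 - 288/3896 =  -1 + 451/487 = - 0.07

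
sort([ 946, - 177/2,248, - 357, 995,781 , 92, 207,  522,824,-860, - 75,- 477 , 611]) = [ - 860, - 477,-357, - 177/2, - 75,92,207,248,522,  611,  781 , 824 , 946 , 995]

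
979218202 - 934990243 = 44227959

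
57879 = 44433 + 13446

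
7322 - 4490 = 2832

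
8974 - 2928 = 6046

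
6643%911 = 266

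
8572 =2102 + 6470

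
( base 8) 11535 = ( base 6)34541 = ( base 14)1b41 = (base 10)4957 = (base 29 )5PR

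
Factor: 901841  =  901841^1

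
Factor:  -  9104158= - 2^1*7^1 *197^1*3301^1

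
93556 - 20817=72739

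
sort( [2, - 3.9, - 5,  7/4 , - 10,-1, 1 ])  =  [-10, - 5, - 3.9, - 1 , 1,7/4,2]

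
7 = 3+4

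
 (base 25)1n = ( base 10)48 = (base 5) 143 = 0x30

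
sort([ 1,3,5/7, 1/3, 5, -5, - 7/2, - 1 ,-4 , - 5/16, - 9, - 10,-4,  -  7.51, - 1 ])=[ - 10, - 9 , - 7.51,-5, - 4, - 4, - 7/2, - 1,-1,  -  5/16,1/3 , 5/7 , 1,3, 5] 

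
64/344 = 8/43 = 0.19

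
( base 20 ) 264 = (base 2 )1110011100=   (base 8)1634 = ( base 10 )924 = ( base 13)561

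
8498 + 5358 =13856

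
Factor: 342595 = 5^1*11^1*6229^1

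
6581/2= 3290+ 1/2 = 3290.50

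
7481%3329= 823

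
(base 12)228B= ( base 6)25455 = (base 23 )76A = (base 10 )3851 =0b111100001011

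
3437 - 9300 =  - 5863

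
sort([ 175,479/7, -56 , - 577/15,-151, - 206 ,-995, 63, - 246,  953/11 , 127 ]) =[-995, - 246, - 206, - 151, -56, - 577/15, 63, 479/7, 953/11, 127,175]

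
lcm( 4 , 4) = 4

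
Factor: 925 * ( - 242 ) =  - 223850 = -2^1* 5^2*11^2*37^1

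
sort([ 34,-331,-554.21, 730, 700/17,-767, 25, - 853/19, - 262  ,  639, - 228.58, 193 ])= [ - 767, - 554.21, - 331,  -  262,  -  228.58, - 853/19,25, 34,700/17, 193, 639, 730] 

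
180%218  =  180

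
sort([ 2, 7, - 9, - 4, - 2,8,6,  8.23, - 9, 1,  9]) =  [ - 9 ,-9, - 4, - 2 , 1, 2, 6 , 7,8, 8.23, 9]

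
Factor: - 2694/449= - 2^1*3^1 = - 6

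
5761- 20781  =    -  15020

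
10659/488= 21 + 411/488 = 21.84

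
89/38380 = 89/38380 =0.00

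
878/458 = 439/229 =1.92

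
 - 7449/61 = -123 + 54/61 = - 122.11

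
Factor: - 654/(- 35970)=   1/55 = 5^( - 1)*11^( - 1)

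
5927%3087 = 2840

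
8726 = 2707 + 6019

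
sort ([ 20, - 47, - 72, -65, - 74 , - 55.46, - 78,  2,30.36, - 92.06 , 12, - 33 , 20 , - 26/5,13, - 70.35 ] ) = [ - 92.06, - 78, - 74, - 72,  -  70.35 ,- 65,  -  55.46, - 47,-33 , - 26/5, 2,12, 13,  20,20, 30.36 ]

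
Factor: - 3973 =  - 29^1*137^1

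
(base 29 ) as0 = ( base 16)2406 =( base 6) 110410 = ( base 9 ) 13576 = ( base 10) 9222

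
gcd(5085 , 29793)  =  3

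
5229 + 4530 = 9759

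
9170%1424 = 626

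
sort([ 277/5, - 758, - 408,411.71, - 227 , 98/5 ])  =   [ - 758, - 408, - 227,98/5,277/5,411.71]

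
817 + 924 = 1741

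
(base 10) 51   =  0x33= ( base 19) 2d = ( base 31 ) 1k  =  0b110011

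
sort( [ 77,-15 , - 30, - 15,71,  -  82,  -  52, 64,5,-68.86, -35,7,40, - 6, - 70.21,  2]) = [- 82  ,-70.21,-68.86, - 52,-35,  -  30,-15, - 15,-6, 2, 5, 7, 40, 64, 71,77]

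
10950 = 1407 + 9543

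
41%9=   5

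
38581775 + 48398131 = 86979906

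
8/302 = 4/151  =  0.03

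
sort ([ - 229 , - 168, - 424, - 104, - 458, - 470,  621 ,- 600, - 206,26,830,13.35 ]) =[ - 600,-470, - 458, - 424, - 229, - 206,-168, - 104, 13.35, 26,621 , 830] 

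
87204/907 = 96+132/907 = 96.15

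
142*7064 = 1003088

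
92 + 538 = 630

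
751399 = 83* 9053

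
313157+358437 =671594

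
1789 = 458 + 1331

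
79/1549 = 79/1549 = 0.05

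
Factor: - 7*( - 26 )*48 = 2^5*3^1 * 7^1*13^1 = 8736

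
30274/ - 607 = -50  +  76/607= - 49.87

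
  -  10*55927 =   -  559270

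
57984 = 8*7248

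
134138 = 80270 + 53868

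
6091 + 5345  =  11436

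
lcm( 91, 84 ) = 1092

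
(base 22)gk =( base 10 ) 372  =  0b101110100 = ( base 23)G4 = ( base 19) 10b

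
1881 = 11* 171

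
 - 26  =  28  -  54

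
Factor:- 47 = -47^1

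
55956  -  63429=  -  7473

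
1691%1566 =125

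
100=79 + 21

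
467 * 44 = 20548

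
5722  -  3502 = 2220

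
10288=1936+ 8352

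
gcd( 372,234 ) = 6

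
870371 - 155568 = 714803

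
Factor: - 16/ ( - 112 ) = 1/7 = 7^( - 1 )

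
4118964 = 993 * 4148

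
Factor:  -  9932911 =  - 137^1*72503^1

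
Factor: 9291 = 3^1*19^1*163^1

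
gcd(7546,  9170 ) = 14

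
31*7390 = 229090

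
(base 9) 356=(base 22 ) D8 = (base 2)100100110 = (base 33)8U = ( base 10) 294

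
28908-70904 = -41996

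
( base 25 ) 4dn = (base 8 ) 5440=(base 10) 2848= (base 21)69D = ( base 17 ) 9e9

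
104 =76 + 28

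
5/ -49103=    - 5/49103 = -0.00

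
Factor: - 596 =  - 2^2 * 149^1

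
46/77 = 46/77 = 0.60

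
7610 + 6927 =14537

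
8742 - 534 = 8208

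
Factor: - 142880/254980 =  - 2^3*11^( - 1)*47^1*61^( - 1) = - 376/671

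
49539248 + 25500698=75039946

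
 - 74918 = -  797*94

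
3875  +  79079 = 82954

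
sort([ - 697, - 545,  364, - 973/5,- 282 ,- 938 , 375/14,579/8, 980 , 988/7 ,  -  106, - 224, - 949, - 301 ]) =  [ - 949 ,  -  938, - 697, - 545, -301,-282, - 224 , - 973/5, - 106, 375/14, 579/8, 988/7,364,980] 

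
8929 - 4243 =4686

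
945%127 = 56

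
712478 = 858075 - 145597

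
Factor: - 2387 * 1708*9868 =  - 2^4*7^2 * 11^1*31^1*61^1*2467^1 = - 40231796528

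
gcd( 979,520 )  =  1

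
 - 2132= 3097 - 5229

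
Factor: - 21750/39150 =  - 3^( - 2 )*5^1 = -5/9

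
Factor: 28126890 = 2^1*3^2*5^1*11^1*28411^1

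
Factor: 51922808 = 2^3*7^1*83^1  *  11171^1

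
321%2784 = 321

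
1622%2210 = 1622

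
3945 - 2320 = 1625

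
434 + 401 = 835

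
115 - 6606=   -  6491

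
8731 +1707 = 10438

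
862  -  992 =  - 130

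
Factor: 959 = 7^1*137^1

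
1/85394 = 1/85394 = 0.00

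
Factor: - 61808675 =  - 5^2*2472347^1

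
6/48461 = 6/48461=0.00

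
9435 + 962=10397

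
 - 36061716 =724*( - 49809 )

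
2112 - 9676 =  - 7564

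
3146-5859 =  - 2713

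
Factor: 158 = 2^1*79^1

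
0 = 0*57755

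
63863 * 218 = 13922134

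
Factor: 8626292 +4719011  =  13345303 = 13345303^1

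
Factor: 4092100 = 2^2 * 5^2 * 151^1*271^1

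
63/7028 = 9/1004 = 0.01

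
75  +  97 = 172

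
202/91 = 202/91 = 2.22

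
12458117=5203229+7254888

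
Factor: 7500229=11^1*681839^1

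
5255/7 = 750  +  5/7=750.71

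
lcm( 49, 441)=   441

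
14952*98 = 1465296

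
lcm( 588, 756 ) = 5292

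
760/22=34 + 6/11  =  34.55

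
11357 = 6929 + 4428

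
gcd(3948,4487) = 7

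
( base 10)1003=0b1111101011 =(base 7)2632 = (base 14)519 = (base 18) 31D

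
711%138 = 21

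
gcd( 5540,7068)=4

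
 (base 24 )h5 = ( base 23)hm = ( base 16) 19d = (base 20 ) 10D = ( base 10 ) 413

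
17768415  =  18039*985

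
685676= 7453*92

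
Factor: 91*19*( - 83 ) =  -143507 = -7^1*13^1*19^1 * 83^1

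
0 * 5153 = 0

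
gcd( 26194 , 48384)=14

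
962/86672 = 481/43336=0.01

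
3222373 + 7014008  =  10236381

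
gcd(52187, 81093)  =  1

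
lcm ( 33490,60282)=301410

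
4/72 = 1/18 = 0.06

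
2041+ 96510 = 98551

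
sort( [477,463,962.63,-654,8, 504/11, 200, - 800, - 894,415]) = [  -  894,  -  800, - 654 , 8,504/11,200,415, 463, 477 , 962.63] 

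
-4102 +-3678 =- 7780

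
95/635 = 19/127 = 0.15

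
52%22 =8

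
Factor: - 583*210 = -122430 = -2^1*3^1 *5^1 * 7^1*11^1*53^1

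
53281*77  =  4102637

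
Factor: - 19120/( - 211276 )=2^2*5^1*13^(  -  1 )*17^ (-1) = 20/221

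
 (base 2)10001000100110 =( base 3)102222210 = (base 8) 21046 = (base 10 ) 8742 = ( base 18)18HC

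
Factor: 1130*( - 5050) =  - 2^2 * 5^3 * 101^1 * 113^1 = -5706500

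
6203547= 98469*63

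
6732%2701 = 1330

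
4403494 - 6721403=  - 2317909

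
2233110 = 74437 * 30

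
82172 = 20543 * 4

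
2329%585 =574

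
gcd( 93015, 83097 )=9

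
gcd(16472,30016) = 8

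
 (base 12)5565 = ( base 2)10010011011101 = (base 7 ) 36341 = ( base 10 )9437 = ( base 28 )C11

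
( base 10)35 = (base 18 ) 1H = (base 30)15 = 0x23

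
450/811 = 450/811 = 0.55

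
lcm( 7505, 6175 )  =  487825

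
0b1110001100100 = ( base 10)7268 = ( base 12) 4258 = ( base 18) 147E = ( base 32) 734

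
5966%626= 332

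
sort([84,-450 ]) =[ - 450,84]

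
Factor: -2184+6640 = 2^3  *  557^1 = 4456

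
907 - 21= 886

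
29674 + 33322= 62996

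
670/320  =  2 + 3/32 = 2.09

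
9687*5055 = 48967785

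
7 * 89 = 623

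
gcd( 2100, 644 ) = 28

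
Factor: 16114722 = 2^1*3^1*13^1 *41^1*5039^1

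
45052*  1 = 45052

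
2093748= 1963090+130658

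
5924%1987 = 1950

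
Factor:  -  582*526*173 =  -  52960836= -  2^2  *  3^1*97^1*173^1*263^1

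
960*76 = 72960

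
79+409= 488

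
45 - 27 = 18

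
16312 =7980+8332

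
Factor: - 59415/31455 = - 17/9 = - 3^( - 2) * 17^1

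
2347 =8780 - 6433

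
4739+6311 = 11050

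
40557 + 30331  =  70888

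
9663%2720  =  1503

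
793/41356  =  793/41356 = 0.02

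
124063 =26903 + 97160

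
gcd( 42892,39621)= 1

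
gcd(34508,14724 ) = 4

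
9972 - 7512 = 2460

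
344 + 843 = 1187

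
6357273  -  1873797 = 4483476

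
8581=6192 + 2389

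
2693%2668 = 25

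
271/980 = 271/980 = 0.28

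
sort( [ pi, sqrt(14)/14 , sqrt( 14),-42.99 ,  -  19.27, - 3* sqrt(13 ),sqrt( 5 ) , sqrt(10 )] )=[ - 42.99, - 19.27,  -  3 * sqrt ( 13), sqrt( 14)/14, sqrt( 5), pi,  sqrt(10),  sqrt( 14 ) ] 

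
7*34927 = 244489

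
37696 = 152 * 248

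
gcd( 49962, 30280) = 1514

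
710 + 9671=10381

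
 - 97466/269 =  - 363+181/269 = - 362.33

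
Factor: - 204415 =- 5^1* 40883^1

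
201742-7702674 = -7500932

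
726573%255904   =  214765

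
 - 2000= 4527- 6527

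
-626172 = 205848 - 832020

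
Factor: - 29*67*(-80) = 155440 = 2^4*5^1*29^1*67^1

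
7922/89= 89  +  1/89 = 89.01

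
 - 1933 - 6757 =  - 8690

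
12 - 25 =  - 13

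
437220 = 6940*63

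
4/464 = 1/116 = 0.01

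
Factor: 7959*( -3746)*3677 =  - 109627600278 = - 2^1*3^1*7^1 *379^1*1873^1*3677^1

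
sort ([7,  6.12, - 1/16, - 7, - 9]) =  [  -  9, - 7, - 1/16,6.12, 7 ] 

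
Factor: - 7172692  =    -  2^2*1793173^1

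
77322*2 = 154644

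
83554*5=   417770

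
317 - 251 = 66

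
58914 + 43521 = 102435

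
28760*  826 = 23755760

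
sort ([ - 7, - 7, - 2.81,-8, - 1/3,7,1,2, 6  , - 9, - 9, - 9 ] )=[-9, - 9, - 9 , - 8,- 7,  -  7,-2.81 , - 1/3,1,2,6,7]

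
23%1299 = 23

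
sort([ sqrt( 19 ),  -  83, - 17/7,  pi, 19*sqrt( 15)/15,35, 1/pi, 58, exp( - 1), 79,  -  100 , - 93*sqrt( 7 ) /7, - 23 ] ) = [ - 100 , -83,  -  93*sqrt( 7)/7,  -  23,  -  17/7,1/pi , exp(-1), pi, sqrt( 19 ), 19* sqrt(15)/15, 35, 58,79 ] 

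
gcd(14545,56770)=5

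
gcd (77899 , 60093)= 1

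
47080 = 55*856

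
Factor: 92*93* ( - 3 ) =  - 25668 = - 2^2*3^2*23^1 *31^1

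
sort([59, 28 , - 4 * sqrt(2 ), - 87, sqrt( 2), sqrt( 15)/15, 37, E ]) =[ - 87, -4  *sqrt(2), sqrt(15)/15,sqrt( 2), E, 28,37,59]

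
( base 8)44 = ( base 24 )1C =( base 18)20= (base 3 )1100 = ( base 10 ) 36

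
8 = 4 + 4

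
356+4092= 4448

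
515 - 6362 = - 5847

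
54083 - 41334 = 12749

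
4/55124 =1/13781 = 0.00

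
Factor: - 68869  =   - 61^1*1129^1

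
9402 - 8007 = 1395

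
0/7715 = 0 = 0.00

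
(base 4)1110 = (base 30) 2O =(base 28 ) 30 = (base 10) 84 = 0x54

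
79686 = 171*466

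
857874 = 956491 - 98617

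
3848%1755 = 338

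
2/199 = 2/199 = 0.01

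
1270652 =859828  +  410824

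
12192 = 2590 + 9602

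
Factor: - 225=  - 3^2*5^2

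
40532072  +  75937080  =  116469152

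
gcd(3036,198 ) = 66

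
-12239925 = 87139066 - 99378991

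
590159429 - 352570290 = 237589139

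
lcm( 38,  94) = 1786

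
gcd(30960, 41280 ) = 10320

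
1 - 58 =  - 57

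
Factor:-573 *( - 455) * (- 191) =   -  49796565=- 3^1*5^1*7^1*13^1* 191^2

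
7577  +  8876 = 16453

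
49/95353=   49/95353 = 0.00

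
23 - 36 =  - 13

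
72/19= 3 + 15/19 = 3.79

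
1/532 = 1/532 = 0.00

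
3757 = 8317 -4560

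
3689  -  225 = 3464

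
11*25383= 279213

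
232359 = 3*77453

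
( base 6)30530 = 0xFF6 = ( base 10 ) 4086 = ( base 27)5G9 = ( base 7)14625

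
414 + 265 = 679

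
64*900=57600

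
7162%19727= 7162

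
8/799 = 8/799 = 0.01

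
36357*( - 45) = -1636065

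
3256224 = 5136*634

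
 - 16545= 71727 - 88272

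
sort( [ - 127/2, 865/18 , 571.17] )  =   [ - 127/2, 865/18,571.17 ] 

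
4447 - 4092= 355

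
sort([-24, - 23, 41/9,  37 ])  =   [-24, - 23 , 41/9, 37] 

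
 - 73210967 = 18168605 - 91379572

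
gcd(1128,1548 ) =12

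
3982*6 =23892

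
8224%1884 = 688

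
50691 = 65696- 15005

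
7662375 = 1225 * 6255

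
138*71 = 9798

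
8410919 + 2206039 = 10616958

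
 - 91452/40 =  - 22863/10=- 2286.30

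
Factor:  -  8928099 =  - 3^2*992011^1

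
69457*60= 4167420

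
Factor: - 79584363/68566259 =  - 3^4 * 53^( - 1)*67^( - 1 )*79^1*12437^1 * 19309^( - 1) 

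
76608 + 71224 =147832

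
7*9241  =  64687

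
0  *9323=0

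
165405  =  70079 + 95326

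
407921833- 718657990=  - 310736157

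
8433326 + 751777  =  9185103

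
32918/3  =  32918/3 = 10972.67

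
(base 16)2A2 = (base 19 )1g9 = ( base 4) 22202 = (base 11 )563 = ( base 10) 674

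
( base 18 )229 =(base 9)850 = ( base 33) L0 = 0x2b5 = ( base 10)693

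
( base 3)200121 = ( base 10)502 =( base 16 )1F6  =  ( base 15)237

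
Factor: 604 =2^2*151^1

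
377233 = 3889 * 97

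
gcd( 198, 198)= 198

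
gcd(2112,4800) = 192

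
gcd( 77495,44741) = 1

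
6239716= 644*9689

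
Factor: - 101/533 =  - 13^(-1 )*41^(  -  1 )*101^1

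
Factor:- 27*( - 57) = 1539=3^4*19^1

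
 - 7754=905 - 8659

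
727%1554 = 727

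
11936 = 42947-31011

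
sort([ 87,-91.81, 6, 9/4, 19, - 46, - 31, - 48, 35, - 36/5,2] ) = [ - 91.81,- 48, - 46, - 31,-36/5, 2, 9/4, 6,19,  35,87]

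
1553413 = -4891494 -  - 6444907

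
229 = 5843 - 5614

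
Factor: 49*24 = 1176 =2^3*3^1*7^2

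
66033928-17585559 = 48448369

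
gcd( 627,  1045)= 209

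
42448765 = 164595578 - 122146813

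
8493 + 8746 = 17239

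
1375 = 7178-5803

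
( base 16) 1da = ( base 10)474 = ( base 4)13122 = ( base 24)ji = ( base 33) ec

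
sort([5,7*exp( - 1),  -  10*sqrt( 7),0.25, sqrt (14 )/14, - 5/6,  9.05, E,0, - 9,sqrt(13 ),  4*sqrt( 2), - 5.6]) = [-10*sqrt( 7),-9, - 5.6, - 5/6, 0,  0.25,sqrt( 14) /14,7*exp( - 1),E, sqrt ( 13),5, 4*sqrt( 2),9.05]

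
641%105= 11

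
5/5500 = 1/1100= 0.00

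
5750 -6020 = - 270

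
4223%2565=1658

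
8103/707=8103/707 = 11.46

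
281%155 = 126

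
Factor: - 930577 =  - 41^1*22697^1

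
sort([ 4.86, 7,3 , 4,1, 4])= [ 1,3,4, 4, 4.86,7 ] 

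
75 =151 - 76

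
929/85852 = 929/85852 = 0.01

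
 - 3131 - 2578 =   -  5709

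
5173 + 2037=7210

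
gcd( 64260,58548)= 1428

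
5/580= 1/116 = 0.01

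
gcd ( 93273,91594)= 1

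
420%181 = 58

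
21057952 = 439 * 47968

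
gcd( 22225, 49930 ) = 5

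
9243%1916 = 1579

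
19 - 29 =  - 10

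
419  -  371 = 48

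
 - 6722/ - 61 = 6722/61 = 110.20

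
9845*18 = 177210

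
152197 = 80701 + 71496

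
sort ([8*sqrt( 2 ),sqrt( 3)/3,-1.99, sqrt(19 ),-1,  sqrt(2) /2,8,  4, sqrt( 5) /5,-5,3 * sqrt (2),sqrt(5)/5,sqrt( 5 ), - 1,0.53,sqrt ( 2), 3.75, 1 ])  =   [ - 5,-1.99, - 1, - 1, sqrt(5 ) /5, sqrt ( 5)/5, 0.53,sqrt( 3 ) /3 , sqrt ( 2 )/2,1, sqrt (2),sqrt( 5 ),3.75,4,3*sqrt (2) , sqrt( 19), 8, 8 * sqrt( 2 )] 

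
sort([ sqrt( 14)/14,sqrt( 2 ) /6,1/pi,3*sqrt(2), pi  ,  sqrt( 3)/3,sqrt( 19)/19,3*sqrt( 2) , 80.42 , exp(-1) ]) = [ sqrt( 19)/19,sqrt (2 )/6 , sqrt( 14) /14, 1/pi, exp( - 1),  sqrt( 3)/3, pi, 3*sqrt( 2 ),3 * sqrt(2 ),80.42 ]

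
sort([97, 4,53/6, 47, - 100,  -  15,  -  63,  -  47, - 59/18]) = [  -  100,-63,-47,  -  15 , - 59/18, 4,  53/6, 47 , 97]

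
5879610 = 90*65329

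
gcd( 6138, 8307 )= 9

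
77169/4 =77169/4 = 19292.25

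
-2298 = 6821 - 9119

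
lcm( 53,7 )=371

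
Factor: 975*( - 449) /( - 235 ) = 87555/47  =  3^1*5^1 * 13^1*47^( - 1)*449^1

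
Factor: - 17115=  - 3^1*5^1* 7^1*163^1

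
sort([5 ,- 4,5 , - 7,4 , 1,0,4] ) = [ - 7,-4, 0,1,4,  4,  5,5]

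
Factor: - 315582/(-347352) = 149/164 = 2^( - 2 )* 41^(-1 )*149^1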